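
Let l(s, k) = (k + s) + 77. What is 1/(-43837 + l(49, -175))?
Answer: -1/43886 ≈ -2.2786e-5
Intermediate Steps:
l(s, k) = 77 + k + s
1/(-43837 + l(49, -175)) = 1/(-43837 + (77 - 175 + 49)) = 1/(-43837 - 49) = 1/(-43886) = -1/43886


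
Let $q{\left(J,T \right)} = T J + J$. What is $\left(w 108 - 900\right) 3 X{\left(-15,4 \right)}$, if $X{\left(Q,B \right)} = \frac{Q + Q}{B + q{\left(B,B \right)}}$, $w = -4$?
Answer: $4995$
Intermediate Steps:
$q{\left(J,T \right)} = J + J T$ ($q{\left(J,T \right)} = J T + J = J + J T$)
$X{\left(Q,B \right)} = \frac{2 Q}{B + B \left(1 + B\right)}$ ($X{\left(Q,B \right)} = \frac{Q + Q}{B + B \left(1 + B\right)} = \frac{2 Q}{B + B \left(1 + B\right)}$)
$\left(w 108 - 900\right) 3 X{\left(-15,4 \right)} = \left(\left(-4\right) 108 - 900\right) 3 \cdot 2 \left(-15\right) \frac{1}{4} \frac{1}{2 + 4} = \left(-432 - 900\right) 3 \cdot 2 \left(-15\right) \frac{1}{4} \cdot \frac{1}{6} = - 1332 \cdot 3 \cdot 2 \left(-15\right) \frac{1}{4} \cdot \frac{1}{6} = - 1332 \cdot 3 \left(- \frac{5}{4}\right) = \left(-1332\right) \left(- \frac{15}{4}\right) = 4995$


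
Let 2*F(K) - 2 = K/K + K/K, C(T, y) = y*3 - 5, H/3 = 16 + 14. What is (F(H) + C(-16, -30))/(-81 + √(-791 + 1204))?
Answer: 7533/6148 + 93*√413/6148 ≈ 1.5327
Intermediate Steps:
H = 90 (H = 3*(16 + 14) = 3*30 = 90)
C(T, y) = -5 + 3*y (C(T, y) = 3*y - 5 = -5 + 3*y)
F(K) = 2 (F(K) = 1 + (K/K + K/K)/2 = 1 + (1 + 1)/2 = 1 + (½)*2 = 1 + 1 = 2)
(F(H) + C(-16, -30))/(-81 + √(-791 + 1204)) = (2 + (-5 + 3*(-30)))/(-81 + √(-791 + 1204)) = (2 + (-5 - 90))/(-81 + √413) = (2 - 95)/(-81 + √413) = -93/(-81 + √413)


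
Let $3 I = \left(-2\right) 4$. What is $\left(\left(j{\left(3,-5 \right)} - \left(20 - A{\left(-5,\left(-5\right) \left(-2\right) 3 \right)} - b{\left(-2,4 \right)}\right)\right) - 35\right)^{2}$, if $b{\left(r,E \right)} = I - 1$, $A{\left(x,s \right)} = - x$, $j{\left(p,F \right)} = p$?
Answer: $\frac{23104}{9} \approx 2567.1$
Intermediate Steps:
$I = - \frac{8}{3}$ ($I = \frac{\left(-2\right) 4}{3} = \frac{1}{3} \left(-8\right) = - \frac{8}{3} \approx -2.6667$)
$b{\left(r,E \right)} = - \frac{11}{3}$ ($b{\left(r,E \right)} = - \frac{8}{3} - 1 = - \frac{11}{3}$)
$\left(\left(j{\left(3,-5 \right)} - \left(20 - A{\left(-5,\left(-5\right) \left(-2\right) 3 \right)} - b{\left(-2,4 \right)}\right)\right) - 35\right)^{2} = \left(\left(3 - \frac{56}{3}\right) - 35\right)^{2} = \left(- \frac{47}{3} - 35\right)^{2} = \left(- \frac{152}{3}\right)^{2} = \frac{23104}{9}$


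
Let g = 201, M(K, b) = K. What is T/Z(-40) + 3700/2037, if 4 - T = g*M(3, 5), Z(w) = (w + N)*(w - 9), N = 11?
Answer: 576791/413511 ≈ 1.3949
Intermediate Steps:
Z(w) = (-9 + w)*(11 + w) (Z(w) = (w + 11)*(w - 9) = (11 + w)*(-9 + w) = (-9 + w)*(11 + w))
T = -599 (T = 4 - 201*3 = 4 - 1*603 = 4 - 603 = -599)
T/Z(-40) + 3700/2037 = -599/(-99 + (-40)**2 + 2*(-40)) + 3700/2037 = -599/(-99 + 1600 - 80) + 3700*(1/2037) = -599/1421 + 3700/2037 = 576791/413511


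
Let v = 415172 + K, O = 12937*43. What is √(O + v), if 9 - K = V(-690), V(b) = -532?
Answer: 2*√243001 ≈ 985.90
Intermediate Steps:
K = 541 (K = 9 - 1*(-532) = 9 + 532 = 541)
O = 556291
v = 415713 (v = 415172 + 541 = 415713)
√(O + v) = √(556291 + 415713) = √972004 = 2*√243001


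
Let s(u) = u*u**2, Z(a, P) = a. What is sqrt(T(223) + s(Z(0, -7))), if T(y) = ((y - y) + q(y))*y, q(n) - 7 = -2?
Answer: sqrt(1115) ≈ 33.392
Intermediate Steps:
q(n) = 5 (q(n) = 7 - 2 = 5)
s(u) = u**3
T(y) = 5*y (T(y) = ((y - y) + 5)*y = (0 + 5)*y = 5*y)
sqrt(T(223) + s(Z(0, -7))) = sqrt(5*223 + 0**3) = sqrt(1115 + 0) = sqrt(1115)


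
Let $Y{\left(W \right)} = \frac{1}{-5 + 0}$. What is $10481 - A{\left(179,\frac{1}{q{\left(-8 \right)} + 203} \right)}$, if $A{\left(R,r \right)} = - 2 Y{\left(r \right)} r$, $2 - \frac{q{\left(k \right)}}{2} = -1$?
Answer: $\frac{10952643}{1045} \approx 10481.0$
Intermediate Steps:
$q{\left(k \right)} = 6$ ($q{\left(k \right)} = 4 - -2 = 4 + 2 = 6$)
$Y{\left(W \right)} = - \frac{1}{5}$ ($Y{\left(W \right)} = \frac{1}{-5} = - \frac{1}{5}$)
$A{\left(R,r \right)} = \frac{2 r}{5}$ ($A{\left(R,r \right)} = \left(-2\right) \left(- \frac{1}{5}\right) r = \frac{2 r}{5}$)
$10481 - A{\left(179,\frac{1}{q{\left(-8 \right)} + 203} \right)} = 10481 - \frac{2}{5 \left(6 + 203\right)} = 10481 - \frac{2}{5 \cdot 209} = 10481 - \frac{2}{5} \cdot \frac{1}{209} = 10481 - \frac{2}{1045} = \frac{10952643}{1045}$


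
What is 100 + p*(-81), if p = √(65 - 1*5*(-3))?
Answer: 100 - 324*√5 ≈ -624.49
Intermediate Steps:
p = 4*√5 (p = √(65 - 5*(-3)) = √(65 + 15) = √80 = 4*√5 ≈ 8.9443)
100 + p*(-81) = 100 + (4*√5)*(-81) = 100 - 324*√5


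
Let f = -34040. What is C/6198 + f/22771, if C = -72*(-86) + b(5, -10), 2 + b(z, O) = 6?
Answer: -34945402/70567329 ≈ -0.49521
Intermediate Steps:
b(z, O) = 4 (b(z, O) = -2 + 6 = 4)
C = 6196 (C = -72*(-86) + 4 = 6192 + 4 = 6196)
C/6198 + f/22771 = 6196/6198 - 34040/22771 = 6196*(1/6198) - 34040*1/22771 = 3098/3099 - 34040/22771 = -34945402/70567329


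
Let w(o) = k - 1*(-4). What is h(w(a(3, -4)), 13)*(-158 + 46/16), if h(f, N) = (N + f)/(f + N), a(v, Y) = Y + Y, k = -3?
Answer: -1241/8 ≈ -155.13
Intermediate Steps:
a(v, Y) = 2*Y
w(o) = 1 (w(o) = -3 - 1*(-4) = -3 + 4 = 1)
h(f, N) = 1 (h(f, N) = (N + f)/(N + f) = 1)
h(w(a(3, -4)), 13)*(-158 + 46/16) = 1*(-158 + 46/16) = 1*(-158 + 46*(1/16)) = 1*(-158 + 23/8) = 1*(-1241/8) = -1241/8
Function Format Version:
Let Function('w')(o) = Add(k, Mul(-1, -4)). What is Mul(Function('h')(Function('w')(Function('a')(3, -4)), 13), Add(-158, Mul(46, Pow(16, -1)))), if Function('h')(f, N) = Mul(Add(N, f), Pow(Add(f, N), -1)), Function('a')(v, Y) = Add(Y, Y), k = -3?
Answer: Rational(-1241, 8) ≈ -155.13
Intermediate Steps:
Function('a')(v, Y) = Mul(2, Y)
Function('w')(o) = 1 (Function('w')(o) = Add(-3, Mul(-1, -4)) = Add(-3, 4) = 1)
Function('h')(f, N) = 1 (Function('h')(f, N) = Mul(Add(N, f), Pow(Add(N, f), -1)) = 1)
Mul(Function('h')(Function('w')(Function('a')(3, -4)), 13), Add(-158, Mul(46, Pow(16, -1)))) = Mul(1, Add(-158, Mul(46, Pow(16, -1)))) = Mul(1, Add(-158, Mul(46, Rational(1, 16)))) = Mul(1, Add(-158, Rational(23, 8))) = Mul(1, Rational(-1241, 8)) = Rational(-1241, 8)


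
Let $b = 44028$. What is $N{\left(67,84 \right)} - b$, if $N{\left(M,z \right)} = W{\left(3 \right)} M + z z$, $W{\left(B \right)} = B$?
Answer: $-36771$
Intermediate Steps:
$N{\left(M,z \right)} = z^{2} + 3 M$ ($N{\left(M,z \right)} = 3 M + z z = 3 M + z^{2} = z^{2} + 3 M$)
$N{\left(67,84 \right)} - b = \left(84^{2} + 3 \cdot 67\right) - 44028 = \left(7056 + 201\right) - 44028 = 7257 - 44028 = -36771$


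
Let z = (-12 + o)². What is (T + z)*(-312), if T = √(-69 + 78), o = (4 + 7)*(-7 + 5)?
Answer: -361608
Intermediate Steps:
o = -22 (o = 11*(-2) = -22)
T = 3 (T = √9 = 3)
z = 1156 (z = (-12 - 22)² = (-34)² = 1156)
(T + z)*(-312) = (3 + 1156)*(-312) = 1159*(-312) = -361608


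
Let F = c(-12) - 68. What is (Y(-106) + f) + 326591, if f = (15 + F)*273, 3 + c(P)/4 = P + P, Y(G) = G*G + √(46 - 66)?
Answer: 293874 + 2*I*√5 ≈ 2.9387e+5 + 4.4721*I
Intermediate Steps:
Y(G) = G² + 2*I*√5 (Y(G) = G² + √(-20) = G² + 2*I*√5)
c(P) = -12 + 8*P (c(P) = -12 + 4*(P + P) = -12 + 4*(2*P) = -12 + 8*P)
F = -176 (F = (-12 + 8*(-12)) - 68 = (-12 - 96) - 68 = -108 - 68 = -176)
f = -43953 (f = (15 - 176)*273 = -161*273 = -43953)
(Y(-106) + f) + 326591 = (((-106)² + 2*I*√5) - 43953) + 326591 = ((11236 + 2*I*√5) - 43953) + 326591 = (-32717 + 2*I*√5) + 326591 = 293874 + 2*I*√5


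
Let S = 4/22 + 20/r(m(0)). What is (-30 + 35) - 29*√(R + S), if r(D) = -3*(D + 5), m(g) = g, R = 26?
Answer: 5 - 58*√6765/33 ≈ -139.56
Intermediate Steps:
r(D) = -15 - 3*D (r(D) = -3*(5 + D) = -15 - 3*D)
S = -38/33 (S = 4/22 + 20/(-15 - 3*0) = 4*(1/22) + 20/(-15 + 0) = 2/11 + 20/(-15) = 2/11 + 20*(-1/15) = 2/11 - 4/3 = -38/33 ≈ -1.1515)
(-30 + 35) - 29*√(R + S) = (-30 + 35) - 29*√(26 - 38/33) = 5 - 58*√6765/33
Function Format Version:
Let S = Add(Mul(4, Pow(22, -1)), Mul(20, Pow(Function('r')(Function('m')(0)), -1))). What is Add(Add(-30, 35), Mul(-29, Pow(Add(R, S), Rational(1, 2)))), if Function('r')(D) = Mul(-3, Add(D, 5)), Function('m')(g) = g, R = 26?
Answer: Add(5, Mul(Rational(-58, 33), Pow(6765, Rational(1, 2)))) ≈ -139.56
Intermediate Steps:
Function('r')(D) = Add(-15, Mul(-3, D)) (Function('r')(D) = Mul(-3, Add(5, D)) = Add(-15, Mul(-3, D)))
S = Rational(-38, 33) (S = Add(Mul(4, Pow(22, -1)), Mul(20, Pow(Add(-15, Mul(-3, 0)), -1))) = Add(Mul(4, Rational(1, 22)), Mul(20, Pow(Add(-15, 0), -1))) = Add(Rational(2, 11), Mul(20, Pow(-15, -1))) = Add(Rational(2, 11), Mul(20, Rational(-1, 15))) = Add(Rational(2, 11), Rational(-4, 3)) = Rational(-38, 33) ≈ -1.1515)
Add(Add(-30, 35), Mul(-29, Pow(Add(R, S), Rational(1, 2)))) = Add(Add(-30, 35), Mul(-29, Pow(Add(26, Rational(-38, 33)), Rational(1, 2)))) = Add(5, Mul(-29, Pow(Rational(820, 33), Rational(1, 2)))) = Add(5, Mul(-29, Mul(Rational(2, 33), Pow(6765, Rational(1, 2))))) = Add(5, Mul(Rational(-58, 33), Pow(6765, Rational(1, 2))))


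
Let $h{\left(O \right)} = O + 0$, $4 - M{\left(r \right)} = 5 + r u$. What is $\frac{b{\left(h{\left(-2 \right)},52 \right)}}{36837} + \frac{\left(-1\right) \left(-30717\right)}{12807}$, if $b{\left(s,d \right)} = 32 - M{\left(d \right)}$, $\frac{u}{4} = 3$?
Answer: $\frac{14073288}{5824339} \approx 2.4163$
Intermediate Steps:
$u = 12$ ($u = 4 \cdot 3 = 12$)
$M{\left(r \right)} = -1 - 12 r$ ($M{\left(r \right)} = 4 - \left(5 + r 12\right) = 4 - \left(5 + 12 r\right) = -1 - 12 r$)
$h{\left(O \right)} = O$
$b{\left(s,d \right)} = 33 + 12 d$ ($b{\left(s,d \right)} = 32 - \left(-1 - 12 d\right) = 32 + \left(1 + 12 d\right) = 33 + 12 d$)
$\frac{b{\left(h{\left(-2 \right)},52 \right)}}{36837} + \frac{\left(-1\right) \left(-30717\right)}{12807} = \frac{33 + 12 \cdot 52}{36837} + \frac{\left(-1\right) \left(-30717\right)}{12807} = \left(33 + 624\right) \frac{1}{36837} + 30717 \cdot \frac{1}{12807} = 657 \cdot \frac{1}{36837} + \frac{3413}{1423} = \frac{73}{4093} + \frac{3413}{1423} = \frac{14073288}{5824339}$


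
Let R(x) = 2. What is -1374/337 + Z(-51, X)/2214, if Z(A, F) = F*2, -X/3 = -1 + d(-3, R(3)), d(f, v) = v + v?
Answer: -169339/41451 ≈ -4.0853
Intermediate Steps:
d(f, v) = 2*v
X = -9 (X = -3*(-1 + 2*2) = -3*(-1 + 4) = -3*3 = -9)
Z(A, F) = 2*F
-1374/337 + Z(-51, X)/2214 = -1374/337 + (2*(-9))/2214 = -1374*1/337 - 18*1/2214 = -1374/337 - 1/123 = -169339/41451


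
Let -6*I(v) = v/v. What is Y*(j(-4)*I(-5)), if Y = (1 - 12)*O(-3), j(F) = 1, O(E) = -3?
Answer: -11/2 ≈ -5.5000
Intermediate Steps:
I(v) = -1/6 (I(v) = -v/(6*v) = -1/6*1 = -1/6)
Y = 33 (Y = (1 - 12)*(-3) = -11*(-3) = 33)
Y*(j(-4)*I(-5)) = 33*(1*(-1/6)) = 33*(-1/6) = -11/2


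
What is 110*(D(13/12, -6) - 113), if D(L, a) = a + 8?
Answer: -12210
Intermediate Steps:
D(L, a) = 8 + a
110*(D(13/12, -6) - 113) = 110*((8 - 6) - 113) = 110*(2 - 113) = 110*(-111) = -12210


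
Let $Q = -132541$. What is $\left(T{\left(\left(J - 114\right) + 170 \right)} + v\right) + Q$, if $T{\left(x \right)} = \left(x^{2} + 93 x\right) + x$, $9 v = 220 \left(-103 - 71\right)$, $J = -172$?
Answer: $- \frac{402727}{3} \approx -1.3424 \cdot 10^{5}$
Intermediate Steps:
$v = - \frac{12760}{3}$ ($v = \frac{220 \left(-103 - 71\right)}{9} = \frac{220 \left(-174\right)}{9} = \frac{1}{9} \left(-38280\right) = - \frac{12760}{3} \approx -4253.3$)
$T{\left(x \right)} = x^{2} + 94 x$
$\left(T{\left(\left(J - 114\right) + 170 \right)} + v\right) + Q = \left(\left(\left(-172 - 114\right) + 170\right) \left(94 + \left(\left(-172 - 114\right) + 170\right)\right) - \frac{12760}{3}\right) - 132541 = \left(\left(-286 + 170\right) \left(94 + \left(-286 + 170\right)\right) - \frac{12760}{3}\right) - 132541 = \left(- 116 \left(94 - 116\right) - \frac{12760}{3}\right) - 132541 = \left(\left(-116\right) \left(-22\right) - \frac{12760}{3}\right) - 132541 = \left(2552 - \frac{12760}{3}\right) - 132541 = - \frac{5104}{3} - 132541 = - \frac{402727}{3}$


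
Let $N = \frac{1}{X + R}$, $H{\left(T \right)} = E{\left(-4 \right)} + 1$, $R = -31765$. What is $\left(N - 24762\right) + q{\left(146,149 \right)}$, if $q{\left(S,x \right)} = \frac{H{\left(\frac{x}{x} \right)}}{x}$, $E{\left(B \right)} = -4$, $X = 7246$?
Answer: $- \frac{90463855928}{3653331} \approx -24762.0$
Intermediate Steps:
$H{\left(T \right)} = -3$ ($H{\left(T \right)} = -4 + 1 = -3$)
$N = - \frac{1}{24519}$ ($N = \frac{1}{7246 - 31765} = \frac{1}{-24519} = - \frac{1}{24519} \approx -4.0785 \cdot 10^{-5}$)
$q{\left(S,x \right)} = - \frac{3}{x}$
$\left(N - 24762\right) + q{\left(146,149 \right)} = \left(- \frac{1}{24519} - 24762\right) - \frac{3}{149} = - \frac{607139479}{24519} - \frac{3}{149} = - \frac{90463855928}{3653331}$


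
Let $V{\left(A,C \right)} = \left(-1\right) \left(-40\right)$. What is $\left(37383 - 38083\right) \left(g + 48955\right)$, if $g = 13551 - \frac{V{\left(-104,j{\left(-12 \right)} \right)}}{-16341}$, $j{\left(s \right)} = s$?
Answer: $- \frac{714987410200}{16341} \approx -4.3754 \cdot 10^{7}$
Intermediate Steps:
$V{\left(A,C \right)} = 40$
$g = \frac{221436931}{16341}$ ($g = 13551 - \frac{40}{-16341} = 13551 - 40 \left(- \frac{1}{16341}\right) = 13551 - - \frac{40}{16341} = 13551 + \frac{40}{16341} = \frac{221436931}{16341} \approx 13551.0$)
$\left(37383 - 38083\right) \left(g + 48955\right) = \left(37383 - 38083\right) \left(\frac{221436931}{16341} + 48955\right) = \left(-700\right) \frac{1021410586}{16341} = - \frac{714987410200}{16341}$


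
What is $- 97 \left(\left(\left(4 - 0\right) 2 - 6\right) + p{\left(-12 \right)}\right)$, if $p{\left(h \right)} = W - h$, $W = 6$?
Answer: $-1940$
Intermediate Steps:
$p{\left(h \right)} = 6 - h$
$- 97 \left(\left(\left(4 - 0\right) 2 - 6\right) + p{\left(-12 \right)}\right) = - 97 \left(\left(\left(4 - 0\right) 2 - 6\right) + \left(6 - -12\right)\right) = - 97 \left(\left(\left(4 + 0\right) 2 - 6\right) + \left(6 + 12\right)\right) = - 97 \left(\left(4 \cdot 2 - 6\right) + 18\right) = - 97 \left(\left(8 - 6\right) + 18\right) = - 97 \left(2 + 18\right) = \left(-97\right) 20 = -1940$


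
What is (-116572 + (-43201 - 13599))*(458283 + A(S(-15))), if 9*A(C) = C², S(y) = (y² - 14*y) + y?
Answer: -82851531476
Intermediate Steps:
S(y) = y² - 13*y
A(C) = C²/9
(-116572 + (-43201 - 13599))*(458283 + A(S(-15))) = (-116572 + (-43201 - 13599))*(458283 + (-15*(-13 - 15))²/9) = (-116572 - 56800)*(458283 + (-15*(-28))²/9) = -173372*(458283 + (⅑)*420²) = -173372*(458283 + (⅑)*176400) = -173372*(458283 + 19600) = -173372*477883 = -82851531476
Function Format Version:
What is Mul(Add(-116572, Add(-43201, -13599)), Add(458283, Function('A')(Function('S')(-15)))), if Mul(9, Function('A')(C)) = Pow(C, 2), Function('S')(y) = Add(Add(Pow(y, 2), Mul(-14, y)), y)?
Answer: -82851531476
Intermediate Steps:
Function('S')(y) = Add(Pow(y, 2), Mul(-13, y))
Function('A')(C) = Mul(Rational(1, 9), Pow(C, 2))
Mul(Add(-116572, Add(-43201, -13599)), Add(458283, Function('A')(Function('S')(-15)))) = Mul(Add(-116572, Add(-43201, -13599)), Add(458283, Mul(Rational(1, 9), Pow(Mul(-15, Add(-13, -15)), 2)))) = Mul(Add(-116572, -56800), Add(458283, Mul(Rational(1, 9), Pow(Mul(-15, -28), 2)))) = Mul(-173372, Add(458283, Mul(Rational(1, 9), Pow(420, 2)))) = Mul(-173372, Add(458283, Mul(Rational(1, 9), 176400))) = Mul(-173372, Add(458283, 19600)) = Mul(-173372, 477883) = -82851531476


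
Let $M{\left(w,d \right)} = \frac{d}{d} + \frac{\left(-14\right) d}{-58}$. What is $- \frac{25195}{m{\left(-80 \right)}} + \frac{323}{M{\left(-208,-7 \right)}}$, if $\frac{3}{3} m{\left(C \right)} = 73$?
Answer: $- \frac{1187691}{1460} \approx -813.49$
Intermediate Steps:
$m{\left(C \right)} = 73$
$M{\left(w,d \right)} = 1 + \frac{7 d}{29}$ ($M{\left(w,d \right)} = 1 + - 14 d \left(- \frac{1}{58}\right) = 1 + \frac{7 d}{29}$)
$- \frac{25195}{m{\left(-80 \right)}} + \frac{323}{M{\left(-208,-7 \right)}} = - \frac{25195}{73} + \frac{323}{1 + \frac{7}{29} \left(-7\right)} = \left(-25195\right) \frac{1}{73} + \frac{323}{1 - \frac{49}{29}} = - \frac{25195}{73} + \frac{323}{- \frac{20}{29}} = - \frac{25195}{73} + 323 \left(- \frac{29}{20}\right) = - \frac{25195}{73} - \frac{9367}{20} = - \frac{1187691}{1460}$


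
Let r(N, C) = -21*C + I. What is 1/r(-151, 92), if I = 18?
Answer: -1/1914 ≈ -0.00052247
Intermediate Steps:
r(N, C) = 18 - 21*C (r(N, C) = -21*C + 18 = 18 - 21*C)
1/r(-151, 92) = 1/(18 - 21*92) = 1/(18 - 1932) = 1/(-1914) = -1/1914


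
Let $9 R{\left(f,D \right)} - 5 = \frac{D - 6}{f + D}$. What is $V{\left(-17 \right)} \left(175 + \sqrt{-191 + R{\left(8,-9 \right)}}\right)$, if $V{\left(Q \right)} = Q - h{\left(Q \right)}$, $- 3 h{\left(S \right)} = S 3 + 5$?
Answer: $- \frac{16975}{3} - \frac{97 i \sqrt{1699}}{9} \approx -5658.3 - 444.25 i$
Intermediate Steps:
$R{\left(f,D \right)} = \frac{5}{9} + \frac{-6 + D}{9 \left(D + f\right)}$ ($R{\left(f,D \right)} = \frac{5}{9} + \frac{\left(D - 6\right) \frac{1}{f + D}}{9} = \frac{5}{9} + \frac{\left(-6 + D\right) \frac{1}{D + f}}{9} = \frac{5}{9} + \frac{\frac{1}{D + f} \left(-6 + D\right)}{9} = \frac{5}{9} + \frac{-6 + D}{9 \left(D + f\right)}$)
$h{\left(S \right)} = - \frac{5}{3} - S$ ($h{\left(S \right)} = - \frac{S 3 + 5}{3} = - \frac{3 S + 5}{3} = - \frac{5 + 3 S}{3} = - \frac{5}{3} - S$)
$V{\left(Q \right)} = \frac{5}{3} + 2 Q$ ($V{\left(Q \right)} = Q - \left(- \frac{5}{3} - Q\right) = Q + \left(\frac{5}{3} + Q\right) = \frac{5}{3} + 2 Q$)
$V{\left(-17 \right)} \left(175 + \sqrt{-191 + R{\left(8,-9 \right)}}\right) = \left(\frac{5}{3} + 2 \left(-17\right)\right) \left(175 + \sqrt{-191 + \frac{-6 + 5 \cdot 8 + 6 \left(-9\right)}{9 \left(-9 + 8\right)}}\right) = \left(\frac{5}{3} - 34\right) \left(175 + \sqrt{-191 + \frac{-6 + 40 - 54}{9 \left(-1\right)}}\right) = - \frac{97 \left(175 + \sqrt{-191 + \frac{1}{9} \left(-1\right) \left(-20\right)}\right)}{3} = - \frac{97 \left(175 + \sqrt{-191 + \frac{20}{9}}\right)}{3} = - \frac{97 \left(175 + \sqrt{- \frac{1699}{9}}\right)}{3} = - \frac{97 \left(175 + \frac{i \sqrt{1699}}{3}\right)}{3} = - \frac{16975}{3} - \frac{97 i \sqrt{1699}}{9}$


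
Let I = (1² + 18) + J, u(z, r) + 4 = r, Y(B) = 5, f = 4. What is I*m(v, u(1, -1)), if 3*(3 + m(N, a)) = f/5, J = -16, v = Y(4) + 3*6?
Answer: -41/5 ≈ -8.2000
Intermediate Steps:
u(z, r) = -4 + r
v = 23 (v = 5 + 3*6 = 5 + 18 = 23)
m(N, a) = -41/15 (m(N, a) = -3 + (4/5)/3 = -3 + (4*(⅕))/3 = -3 + (⅓)*(⅘) = -3 + 4/15 = -41/15)
I = 3 (I = (1² + 18) - 16 = (1 + 18) - 16 = 19 - 16 = 3)
I*m(v, u(1, -1)) = 3*(-41/15) = -41/5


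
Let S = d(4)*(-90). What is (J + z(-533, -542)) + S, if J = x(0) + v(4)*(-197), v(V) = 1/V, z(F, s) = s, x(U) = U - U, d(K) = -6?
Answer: -205/4 ≈ -51.250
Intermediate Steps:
x(U) = 0
S = 540 (S = -6*(-90) = 540)
J = -197/4 (J = 0 - 197/4 = -197/4 ≈ -49.250)
(J + z(-533, -542)) + S = (-197/4 - 542) + 540 = -2365/4 + 540 = -205/4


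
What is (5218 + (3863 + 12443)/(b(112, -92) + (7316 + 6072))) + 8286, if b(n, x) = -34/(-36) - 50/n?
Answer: 91130549936/6747803 ≈ 13505.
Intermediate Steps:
b(n, x) = 17/18 - 50/n (b(n, x) = -34*(-1/36) - 50/n = 17/18 - 50/n)
(5218 + (3863 + 12443)/(b(112, -92) + (7316 + 6072))) + 8286 = (5218 + (3863 + 12443)/((17/18 - 50/112) + (7316 + 6072))) + 8286 = (5218 + 16306/((17/18 - 50*1/112) + 13388)) + 8286 = (5218 + 16306/((17/18 - 25/56) + 13388)) + 8286 = (5218 + 16306/(251/504 + 13388)) + 8286 = (5218 + 16306/(6747803/504)) + 8286 = (5218 + 16306*(504/6747803)) + 8286 = (5218 + 8218224/6747803) + 8286 = 35218254278/6747803 + 8286 = 91130549936/6747803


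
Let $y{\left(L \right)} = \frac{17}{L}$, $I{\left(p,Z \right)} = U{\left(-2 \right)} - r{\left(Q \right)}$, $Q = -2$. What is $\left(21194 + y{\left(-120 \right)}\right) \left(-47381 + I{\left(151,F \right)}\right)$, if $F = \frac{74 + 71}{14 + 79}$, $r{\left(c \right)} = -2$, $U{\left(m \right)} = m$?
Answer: $- \frac{120502344203}{120} \approx -1.0042 \cdot 10^{9}$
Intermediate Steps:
$F = \frac{145}{93} \approx 1.5591$
$I{\left(p,Z \right)} = 0$ ($I{\left(p,Z \right)} = -2 - -2 = -2 + 2 = 0$)
$\left(21194 + y{\left(-120 \right)}\right) \left(-47381 + I{\left(151,F \right)}\right) = \left(21194 + \frac{17}{-120}\right) \left(-47381 + 0\right) = \left(21194 + 17 \left(- \frac{1}{120}\right)\right) \left(-47381\right) = \left(21194 - \frac{17}{120}\right) \left(-47381\right) = \frac{2543263}{120} \left(-47381\right) = - \frac{120502344203}{120}$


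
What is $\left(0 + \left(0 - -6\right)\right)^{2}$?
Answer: $36$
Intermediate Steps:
$\left(0 + \left(0 - -6\right)\right)^{2} = \left(0 + \left(0 + 6\right)\right)^{2} = \left(0 + 6\right)^{2} = 6^{2} = 36$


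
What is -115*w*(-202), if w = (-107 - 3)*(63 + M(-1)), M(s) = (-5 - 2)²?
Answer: -286193600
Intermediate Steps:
M(s) = 49 (M(s) = (-7)² = 49)
w = -12320 (w = (-107 - 3)*(63 + 49) = -110*112 = -12320)
-115*w*(-202) = -115*(-12320)*(-202) = 1416800*(-202) = -286193600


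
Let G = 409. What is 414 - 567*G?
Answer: -231489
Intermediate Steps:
414 - 567*G = 414 - 567*409 = 414 - 231903 = -231489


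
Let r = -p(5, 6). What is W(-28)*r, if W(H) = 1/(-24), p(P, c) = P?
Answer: 5/24 ≈ 0.20833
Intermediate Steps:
W(H) = -1/24
r = -5 (r = -1*5 = -5)
W(-28)*r = -1/24*(-5) = 5/24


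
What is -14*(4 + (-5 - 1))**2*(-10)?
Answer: 560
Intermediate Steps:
-14*(4 + (-5 - 1))**2*(-10) = -14*(4 - 6)**2*(-10) = -14*(-2)**2*(-10) = -14*4*(-10) = -56*(-10) = 560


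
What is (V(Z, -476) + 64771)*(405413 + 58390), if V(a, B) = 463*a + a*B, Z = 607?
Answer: 26381114640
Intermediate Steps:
V(a, B) = 463*a + B*a
(V(Z, -476) + 64771)*(405413 + 58390) = (607*(463 - 476) + 64771)*(405413 + 58390) = (607*(-13) + 64771)*463803 = (-7891 + 64771)*463803 = 56880*463803 = 26381114640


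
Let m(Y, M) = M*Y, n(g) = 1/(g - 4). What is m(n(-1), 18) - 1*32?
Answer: -178/5 ≈ -35.600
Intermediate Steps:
n(g) = 1/(-4 + g)
m(n(-1), 18) - 1*32 = 18/(-4 - 1) - 1*32 = 18/(-5) - 32 = 18*(-⅕) - 32 = -18/5 - 32 = -178/5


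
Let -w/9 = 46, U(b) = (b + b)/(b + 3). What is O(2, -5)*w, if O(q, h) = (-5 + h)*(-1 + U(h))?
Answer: 16560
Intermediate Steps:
U(b) = 2*b/(3 + b) (U(b) = (2*b)/(3 + b) = 2*b/(3 + b))
w = -414 (w = -9*46 = -414)
O(q, h) = (-1 + 2*h/(3 + h))*(-5 + h) (O(q, h) = (-5 + h)*(-1 + 2*h/(3 + h)) = (-1 + 2*h/(3 + h))*(-5 + h))
O(2, -5)*w = ((15 + (-5)² - 8*(-5))/(3 - 5))*(-414) = ((15 + 25 + 40)/(-2))*(-414) = -½*80*(-414) = -40*(-414) = 16560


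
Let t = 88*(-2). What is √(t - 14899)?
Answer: 15*I*√67 ≈ 122.78*I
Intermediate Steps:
t = -176
√(t - 14899) = √(-176 - 14899) = √(-15075) = 15*I*√67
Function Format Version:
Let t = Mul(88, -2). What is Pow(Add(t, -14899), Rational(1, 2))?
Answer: Mul(15, I, Pow(67, Rational(1, 2))) ≈ Mul(122.78, I)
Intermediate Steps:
t = -176
Pow(Add(t, -14899), Rational(1, 2)) = Pow(Add(-176, -14899), Rational(1, 2)) = Pow(-15075, Rational(1, 2)) = Mul(15, I, Pow(67, Rational(1, 2)))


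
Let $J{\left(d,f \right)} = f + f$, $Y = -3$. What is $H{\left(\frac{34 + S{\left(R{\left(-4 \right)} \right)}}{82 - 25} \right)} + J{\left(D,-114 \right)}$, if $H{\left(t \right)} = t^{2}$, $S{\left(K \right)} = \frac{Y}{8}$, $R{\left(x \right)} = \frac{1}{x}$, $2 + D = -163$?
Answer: $- \frac{47337047}{207936} \approx -227.65$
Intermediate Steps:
$D = -165$ ($D = -2 - 163 = -165$)
$J{\left(d,f \right)} = 2 f$
$S{\left(K \right)} = - \frac{3}{8}$
$H{\left(\frac{34 + S{\left(R{\left(-4 \right)} \right)}}{82 - 25} \right)} + J{\left(D,-114 \right)} = \left(\frac{34 - \frac{3}{8}}{82 - 25}\right)^{2} + 2 \left(-114\right) = \left(\frac{269}{8 \cdot 57}\right)^{2} - 228 = \left(\frac{269}{8} \cdot \frac{1}{57}\right)^{2} - 228 = \left(\frac{269}{456}\right)^{2} - 228 = \frac{72361}{207936} - 228 = - \frac{47337047}{207936}$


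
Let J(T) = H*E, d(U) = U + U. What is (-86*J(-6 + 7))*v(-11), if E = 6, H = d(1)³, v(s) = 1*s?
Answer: 45408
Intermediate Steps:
d(U) = 2*U
v(s) = s
H = 8 (H = (2*1)³ = 2³ = 8)
J(T) = 48 (J(T) = 8*6 = 48)
(-86*J(-6 + 7))*v(-11) = -86*48*(-11) = -4128*(-11) = 45408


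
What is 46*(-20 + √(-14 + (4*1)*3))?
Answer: -920 + 46*I*√2 ≈ -920.0 + 65.054*I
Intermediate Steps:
46*(-20 + √(-14 + (4*1)*3)) = 46*(-20 + √(-14 + 4*3)) = 46*(-20 + √(-14 + 12)) = 46*(-20 + √(-2)) = 46*(-20 + I*√2) = -920 + 46*I*√2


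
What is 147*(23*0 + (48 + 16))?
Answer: 9408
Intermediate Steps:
147*(23*0 + (48 + 16)) = 147*(0 + 64) = 147*64 = 9408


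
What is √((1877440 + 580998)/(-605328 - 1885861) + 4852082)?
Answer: 2*√7528031147059138585/2491189 ≈ 2202.7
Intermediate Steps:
√((1877440 + 580998)/(-605328 - 1885861) + 4852082) = √(2458438/(-2491189) + 4852082) = √(2458438*(-1/2491189) + 4852082) = √(-2458438/2491189 + 4852082) = √(12087450847060/2491189) = 2*√7528031147059138585/2491189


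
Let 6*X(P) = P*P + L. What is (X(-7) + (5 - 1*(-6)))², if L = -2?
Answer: 12769/36 ≈ 354.69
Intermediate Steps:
X(P) = -⅓ + P²/6 (X(P) = (P*P - 2)/6 = (P² - 2)/6 = (-2 + P²)/6 = -⅓ + P²/6)
(X(-7) + (5 - 1*(-6)))² = ((-⅓ + (⅙)*(-7)²) + (5 - 1*(-6)))² = ((-⅓ + (⅙)*49) + (5 + 6))² = ((-⅓ + 49/6) + 11)² = (47/6 + 11)² = (113/6)² = 12769/36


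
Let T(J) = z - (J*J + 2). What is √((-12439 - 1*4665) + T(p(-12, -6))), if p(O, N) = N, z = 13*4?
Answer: I*√17090 ≈ 130.73*I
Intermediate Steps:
z = 52
T(J) = 50 - J² (T(J) = 52 - (J*J + 2) = 52 - (J² + 2) = 52 - (2 + J²) = 52 + (-2 - J²) = 50 - J²)
√((-12439 - 1*4665) + T(p(-12, -6))) = √((-12439 - 1*4665) + (50 - 1*(-6)²)) = √((-12439 - 4665) + (50 - 1*36)) = √(-17104 + (50 - 36)) = √(-17104 + 14) = √(-17090) = I*√17090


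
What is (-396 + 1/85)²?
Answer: 1132928281/7225 ≈ 1.5681e+5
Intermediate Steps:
(-396 + 1/85)² = (-33659/85)² = 1132928281/7225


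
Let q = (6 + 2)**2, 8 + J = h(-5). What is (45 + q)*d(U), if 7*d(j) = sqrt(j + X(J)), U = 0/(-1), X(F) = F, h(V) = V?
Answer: 109*I*sqrt(13)/7 ≈ 56.144*I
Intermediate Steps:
J = -13 (J = -8 - 5 = -13)
U = 0 (U = 0*(-1) = 0)
q = 64 (q = 8**2 = 64)
d(j) = sqrt(-13 + j)/7 (d(j) = sqrt(j - 13)/7 = sqrt(-13 + j)/7)
(45 + q)*d(U) = (45 + 64)*(sqrt(-13 + 0)/7) = 109*(sqrt(-13)/7) = 109*((I*sqrt(13))/7) = 109*(I*sqrt(13)/7) = 109*I*sqrt(13)/7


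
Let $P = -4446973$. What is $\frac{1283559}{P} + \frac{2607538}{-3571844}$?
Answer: $- \frac{8090161797635}{7941946914106} \approx -1.0187$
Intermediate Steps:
$\frac{1283559}{P} + \frac{2607538}{-3571844} = \frac{1283559}{-4446973} + \frac{2607538}{-3571844} = 1283559 \left(- \frac{1}{4446973}\right) + 2607538 \left(- \frac{1}{3571844}\right) = - \frac{1283559}{4446973} - \frac{1303769}{1785922} = - \frac{8090161797635}{7941946914106}$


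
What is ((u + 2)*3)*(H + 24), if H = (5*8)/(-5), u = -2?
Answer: 0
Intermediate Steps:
H = -8 (H = 40*(-1/5) = -8)
((u + 2)*3)*(H + 24) = ((-2 + 2)*3)*(-8 + 24) = (0*3)*16 = 0*16 = 0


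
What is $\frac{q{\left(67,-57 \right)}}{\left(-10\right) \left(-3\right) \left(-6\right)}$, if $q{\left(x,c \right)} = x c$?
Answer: $\frac{1273}{60} \approx 21.217$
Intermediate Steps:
$q{\left(x,c \right)} = c x$
$\frac{q{\left(67,-57 \right)}}{\left(-10\right) \left(-3\right) \left(-6\right)} = \frac{\left(-57\right) 67}{\left(-10\right) \left(-3\right) \left(-6\right)} = - \frac{3819}{30 \left(-6\right)} = - \frac{3819}{-180} = \left(-3819\right) \left(- \frac{1}{180}\right) = \frac{1273}{60}$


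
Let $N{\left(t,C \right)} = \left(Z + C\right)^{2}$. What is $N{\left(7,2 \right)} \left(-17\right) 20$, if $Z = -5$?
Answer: $-3060$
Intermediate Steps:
$N{\left(t,C \right)} = \left(-5 + C\right)^{2}$
$N{\left(7,2 \right)} \left(-17\right) 20 = \left(-5 + 2\right)^{2} \left(-17\right) 20 = \left(-3\right)^{2} \left(-17\right) 20 = 9 \left(-17\right) 20 = \left(-153\right) 20 = -3060$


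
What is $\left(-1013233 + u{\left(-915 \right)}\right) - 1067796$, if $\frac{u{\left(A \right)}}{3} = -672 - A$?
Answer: $-2080300$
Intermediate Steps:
$u{\left(A \right)} = -2016 - 3 A$ ($u{\left(A \right)} = 3 \left(-672 - A\right) = -2016 - 3 A$)
$\left(-1013233 + u{\left(-915 \right)}\right) - 1067796 = \left(-1013233 - -729\right) - 1067796 = \left(-1013233 + \left(-2016 + 2745\right)\right) - 1067796 = \left(-1013233 + 729\right) - 1067796 = -1012504 - 1067796 = -2080300$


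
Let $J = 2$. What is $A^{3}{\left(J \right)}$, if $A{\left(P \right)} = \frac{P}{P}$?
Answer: $1$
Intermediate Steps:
$A{\left(P \right)} = 1$
$A^{3}{\left(J \right)} = 1^{3} = 1$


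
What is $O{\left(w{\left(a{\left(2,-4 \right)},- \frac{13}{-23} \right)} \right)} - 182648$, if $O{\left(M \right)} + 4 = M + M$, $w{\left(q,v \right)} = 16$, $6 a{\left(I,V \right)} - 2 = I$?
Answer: $-182620$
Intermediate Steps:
$a{\left(I,V \right)} = \frac{1}{3} + \frac{I}{6}$
$O{\left(M \right)} = -4 + 2 M$ ($O{\left(M \right)} = -4 + \left(M + M\right) = -4 + 2 M$)
$O{\left(w{\left(a{\left(2,-4 \right)},- \frac{13}{-23} \right)} \right)} - 182648 = \left(-4 + 2 \cdot 16\right) - 182648 = \left(-4 + 32\right) - 182648 = 28 - 182648 = -182620$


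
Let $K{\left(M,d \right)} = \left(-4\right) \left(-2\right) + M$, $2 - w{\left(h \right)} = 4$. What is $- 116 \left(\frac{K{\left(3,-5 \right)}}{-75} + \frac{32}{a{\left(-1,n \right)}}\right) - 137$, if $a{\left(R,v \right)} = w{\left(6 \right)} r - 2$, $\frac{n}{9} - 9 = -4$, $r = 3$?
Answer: $\frac{25801}{75} \approx 344.01$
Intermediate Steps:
$n = 45$ ($n = 81 + 9 \left(-4\right) = 81 - 36 = 45$)
$w{\left(h \right)} = -2$ ($w{\left(h \right)} = 2 - 4 = -2$)
$K{\left(M,d \right)} = 8 + M$
$a{\left(R,v \right)} = -8$ ($a{\left(R,v \right)} = \left(-2\right) 3 - 2 = -6 - 2 = -8$)
$- 116 \left(\frac{K{\left(3,-5 \right)}}{-75} + \frac{32}{a{\left(-1,n \right)}}\right) - 137 = - 116 \left(\frac{8 + 3}{-75} + \frac{32}{-8}\right) - 137 = - 116 \left(11 \left(- \frac{1}{75}\right) + 32 \left(- \frac{1}{8}\right)\right) - 137 = - 116 \left(- \frac{11}{75} - 4\right) - 137 = \left(-116\right) \left(- \frac{311}{75}\right) - 137 = \frac{36076}{75} - 137 = \frac{25801}{75}$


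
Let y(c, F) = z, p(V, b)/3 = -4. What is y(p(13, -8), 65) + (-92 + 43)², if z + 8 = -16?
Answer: 2377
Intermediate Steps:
z = -24 (z = -8 - 16 = -24)
p(V, b) = -12 (p(V, b) = 3*(-4) = -12)
y(c, F) = -24
y(p(13, -8), 65) + (-92 + 43)² = -24 + (-92 + 43)² = -24 + (-49)² = -24 + 2401 = 2377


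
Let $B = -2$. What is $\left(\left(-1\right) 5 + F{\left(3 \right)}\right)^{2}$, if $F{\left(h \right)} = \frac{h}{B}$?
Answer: $\frac{169}{4} \approx 42.25$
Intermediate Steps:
$F{\left(h \right)} = - \frac{h}{2}$ ($F{\left(h \right)} = \frac{h}{-2} = h \left(- \frac{1}{2}\right) = - \frac{h}{2}$)
$\left(\left(-1\right) 5 + F{\left(3 \right)}\right)^{2} = \left(\left(-1\right) 5 - \frac{3}{2}\right)^{2} = \left(-5 - \frac{3}{2}\right)^{2} = \left(- \frac{13}{2}\right)^{2} = \frac{169}{4}$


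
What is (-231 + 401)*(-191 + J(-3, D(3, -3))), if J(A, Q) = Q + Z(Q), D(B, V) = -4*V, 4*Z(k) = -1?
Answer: -60945/2 ≈ -30473.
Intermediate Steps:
Z(k) = -1/4 (Z(k) = (1/4)*(-1) = -1/4)
J(A, Q) = -1/4 + Q (J(A, Q) = Q - 1/4 = -1/4 + Q)
(-231 + 401)*(-191 + J(-3, D(3, -3))) = (-231 + 401)*(-191 + (-1/4 - 4*(-3))) = 170*(-191 + (-1/4 + 12)) = 170*(-191 + 47/4) = 170*(-717/4) = -60945/2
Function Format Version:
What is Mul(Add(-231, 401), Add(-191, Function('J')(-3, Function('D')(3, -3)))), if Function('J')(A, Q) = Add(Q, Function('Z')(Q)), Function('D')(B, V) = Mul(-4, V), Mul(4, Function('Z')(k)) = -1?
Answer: Rational(-60945, 2) ≈ -30473.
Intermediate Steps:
Function('Z')(k) = Rational(-1, 4) (Function('Z')(k) = Mul(Rational(1, 4), -1) = Rational(-1, 4))
Function('J')(A, Q) = Add(Rational(-1, 4), Q) (Function('J')(A, Q) = Add(Q, Rational(-1, 4)) = Add(Rational(-1, 4), Q))
Mul(Add(-231, 401), Add(-191, Function('J')(-3, Function('D')(3, -3)))) = Mul(Add(-231, 401), Add(-191, Add(Rational(-1, 4), Mul(-4, -3)))) = Mul(170, Add(-191, Add(Rational(-1, 4), 12))) = Mul(170, Add(-191, Rational(47, 4))) = Mul(170, Rational(-717, 4)) = Rational(-60945, 2)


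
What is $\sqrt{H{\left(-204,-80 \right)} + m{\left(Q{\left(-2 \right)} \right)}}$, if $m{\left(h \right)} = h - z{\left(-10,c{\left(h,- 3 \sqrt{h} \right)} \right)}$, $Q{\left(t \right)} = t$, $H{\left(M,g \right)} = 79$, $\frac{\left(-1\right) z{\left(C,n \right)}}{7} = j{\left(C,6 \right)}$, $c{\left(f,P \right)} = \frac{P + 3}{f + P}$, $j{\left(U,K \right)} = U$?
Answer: $\sqrt{7} \approx 2.6458$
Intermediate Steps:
$c{\left(f,P \right)} = \frac{3 + P}{P + f}$
$z{\left(C,n \right)} = - 7 C$
$m{\left(h \right)} = -70 + h$ ($m{\left(h \right)} = h - \left(-7\right) \left(-10\right) = h - 70 = -70 + h$)
$\sqrt{H{\left(-204,-80 \right)} + m{\left(Q{\left(-2 \right)} \right)}} = \sqrt{79 - 72} = \sqrt{7}$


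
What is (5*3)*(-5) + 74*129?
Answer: 9471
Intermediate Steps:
(5*3)*(-5) + 74*129 = 15*(-5) + 9546 = -75 + 9546 = 9471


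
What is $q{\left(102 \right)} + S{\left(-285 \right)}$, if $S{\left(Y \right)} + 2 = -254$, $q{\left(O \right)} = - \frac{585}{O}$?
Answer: $- \frac{8899}{34} \approx -261.74$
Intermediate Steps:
$S{\left(Y \right)} = -256$ ($S{\left(Y \right)} = -2 - 254 = -256$)
$q{\left(102 \right)} + S{\left(-285 \right)} = - \frac{585}{102} - 256 = \left(-585\right) \frac{1}{102} - 256 = - \frac{195}{34} - 256 = - \frac{8899}{34}$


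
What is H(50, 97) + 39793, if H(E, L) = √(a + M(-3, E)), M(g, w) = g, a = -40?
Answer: 39793 + I*√43 ≈ 39793.0 + 6.5574*I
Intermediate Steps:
H(E, L) = I*√43 (H(E, L) = √(-40 - 3) = √(-43) = I*√43)
H(50, 97) + 39793 = I*√43 + 39793 = 39793 + I*√43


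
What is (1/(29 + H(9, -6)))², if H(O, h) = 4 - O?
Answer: 1/576 ≈ 0.0017361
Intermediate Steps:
(1/(29 + H(9, -6)))² = (1/(29 + (4 - 1*9)))² = (1/(29 + (4 - 9)))² = (1/(29 - 5))² = (1/24)² = 1/576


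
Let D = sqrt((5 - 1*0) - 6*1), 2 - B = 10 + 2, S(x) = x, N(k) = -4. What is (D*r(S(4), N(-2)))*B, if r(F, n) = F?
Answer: -40*I ≈ -40.0*I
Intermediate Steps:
B = -10 (B = 2 - (10 + 2) = 2 - 1*12 = 2 - 12 = -10)
D = I (D = sqrt((5 + 0) - 6) = sqrt(5 - 6) = sqrt(-1) = I ≈ 1.0*I)
(D*r(S(4), N(-2)))*B = (I*4)*(-10) = (4*I)*(-10) = -40*I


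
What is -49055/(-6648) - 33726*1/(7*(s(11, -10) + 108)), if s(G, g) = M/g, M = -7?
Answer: -266977855/7226376 ≈ -36.945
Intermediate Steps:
s(G, g) = -7/g
-49055/(-6648) - 33726*1/(7*(s(11, -10) + 108)) = -49055/(-6648) - 33726*1/(7*(-7/(-10) + 108)) = -49055*(-1/6648) - 33726*1/(7*(-7*(-1/10) + 108)) = 49055/6648 - 33726*1/(7*(7/10 + 108)) = 49055/6648 - 33726/((1087/10)*7) = 49055/6648 - 33726/7609/10 = 49055/6648 - 33726*10/7609 = 49055/6648 - 48180/1087 = -266977855/7226376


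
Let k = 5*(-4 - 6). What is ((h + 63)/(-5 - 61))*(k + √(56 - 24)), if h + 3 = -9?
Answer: 425/11 - 34*√2/11 ≈ 34.265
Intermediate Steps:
h = -12 (h = -3 - 9 = -12)
k = -50 (k = 5*(-10) = -50)
((h + 63)/(-5 - 61))*(k + √(56 - 24)) = ((-12 + 63)/(-5 - 61))*(-50 + √(56 - 24)) = (51/(-66))*(-50 + √32) = (51*(-1/66))*(-50 + 4*√2) = -17*(-50 + 4*√2)/22 = 425/11 - 34*√2/11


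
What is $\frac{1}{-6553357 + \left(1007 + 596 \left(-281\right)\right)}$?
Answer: $- \frac{1}{6719826} \approx -1.4881 \cdot 10^{-7}$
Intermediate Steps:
$\frac{1}{-6553357 + \left(1007 + 596 \left(-281\right)\right)} = \frac{1}{-6553357 + \left(1007 - 167476\right)} = \frac{1}{-6553357 - 166469} = \frac{1}{-6719826} = - \frac{1}{6719826}$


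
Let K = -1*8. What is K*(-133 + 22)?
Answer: 888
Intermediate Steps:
K = -8
K*(-133 + 22) = -8*(-133 + 22) = -8*(-111) = 888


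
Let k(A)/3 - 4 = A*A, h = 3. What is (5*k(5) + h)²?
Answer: 191844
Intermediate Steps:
k(A) = 12 + 3*A² (k(A) = 12 + 3*(A*A) = 12 + 3*A²)
(5*k(5) + h)² = (5*(12 + 3*5²) + 3)² = (5*(12 + 3*25) + 3)² = (5*(12 + 75) + 3)² = (5*87 + 3)² = (435 + 3)² = 438² = 191844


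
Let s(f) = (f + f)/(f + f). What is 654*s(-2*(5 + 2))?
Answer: 654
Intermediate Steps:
s(f) = 1 (s(f) = (2*f)/((2*f)) = (2*f)*(1/(2*f)) = 1)
654*s(-2*(5 + 2)) = 654*1 = 654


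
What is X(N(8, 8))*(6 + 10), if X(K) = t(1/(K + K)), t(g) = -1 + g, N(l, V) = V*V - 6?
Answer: -460/29 ≈ -15.862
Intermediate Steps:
N(l, V) = -6 + V² (N(l, V) = V² - 6 = -6 + V²)
X(K) = -1 + 1/(2*K) (X(K) = -1 + 1/(K + K) = -1 + 1/(2*K))
X(N(8, 8))*(6 + 10) = ((½ - (-6 + 8²))/(-6 + 8²))*(6 + 10) = ((½ - (-6 + 64))/(-6 + 64))*16 = ((½ - 1*58)/58)*16 = ((½ - 58)/58)*16 = ((1/58)*(-115/2))*16 = -115/116*16 = -460/29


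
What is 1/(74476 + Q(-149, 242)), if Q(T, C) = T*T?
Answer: 1/96677 ≈ 1.0344e-5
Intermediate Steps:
Q(T, C) = T**2
1/(74476 + Q(-149, 242)) = 1/(74476 + (-149)**2) = 1/(74476 + 22201) = 1/96677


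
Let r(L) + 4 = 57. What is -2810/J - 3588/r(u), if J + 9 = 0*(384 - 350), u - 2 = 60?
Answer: 116638/477 ≈ 244.52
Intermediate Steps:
u = 62 (u = 2 + 60 = 62)
r(L) = 53 (r(L) = -4 + 57 = 53)
J = -9 (J = -9 + 0*(384 - 350) = -9 + 0*34 = -9 + 0 = -9)
-2810/J - 3588/r(u) = -2810/(-9) - 3588/53 = -2810*(-⅑) - 3588*1/53 = 2810/9 - 3588/53 = 116638/477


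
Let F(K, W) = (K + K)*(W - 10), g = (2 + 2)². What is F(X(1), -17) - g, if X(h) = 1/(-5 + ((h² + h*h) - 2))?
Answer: -26/5 ≈ -5.2000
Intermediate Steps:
X(h) = 1/(-7 + 2*h²) (X(h) = 1/(-5 + ((h² + h²) - 2)) = 1/(-5 + (2*h² - 2)) = 1/(-5 + (-2 + 2*h²)) = 1/(-7 + 2*h²))
g = 16 (g = 4² = 16)
F(K, W) = 2*K*(-10 + W) (F(K, W) = (2*K)*(-10 + W) = 2*K*(-10 + W))
F(X(1), -17) - g = 2*(-10 - 17)/(-7 + 2*1²) - 1*16 = 2*(-27)/(-7 + 2*1) - 16 = 2*(-27)/(-7 + 2) - 16 = 2*(-27)/(-5) - 16 = 2*(-⅕)*(-27) - 16 = 54/5 - 16 = -26/5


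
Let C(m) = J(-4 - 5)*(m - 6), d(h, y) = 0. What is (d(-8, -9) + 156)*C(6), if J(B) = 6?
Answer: 0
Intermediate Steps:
C(m) = -36 + 6*m (C(m) = 6*(m - 6) = 6*(-6 + m) = -36 + 6*m)
(d(-8, -9) + 156)*C(6) = (0 + 156)*(-36 + 6*6) = 156*(-36 + 36) = 156*0 = 0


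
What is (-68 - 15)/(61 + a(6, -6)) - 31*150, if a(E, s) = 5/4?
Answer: -13954/3 ≈ -4651.3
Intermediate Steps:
a(E, s) = 5/4 (a(E, s) = 5*(¼) = 5/4)
(-68 - 15)/(61 + a(6, -6)) - 31*150 = (-68 - 15)/(61 + 5/4) - 31*150 = -83/249/4 - 4650 = -83*4/249 - 4650 = -4/3 - 4650 = -13954/3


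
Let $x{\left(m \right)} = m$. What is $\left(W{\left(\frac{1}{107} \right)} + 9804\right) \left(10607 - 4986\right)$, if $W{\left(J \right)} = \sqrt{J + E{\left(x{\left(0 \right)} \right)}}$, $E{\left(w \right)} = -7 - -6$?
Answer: $55108284 + \frac{5621 i \sqrt{11342}}{107} \approx 5.5108 \cdot 10^{7} + 5594.7 i$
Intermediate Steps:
$E{\left(w \right)} = -1$ ($E{\left(w \right)} = -7 + 6 = -1$)
$W{\left(J \right)} = \sqrt{-1 + J}$ ($W{\left(J \right)} = \sqrt{J - 1} = \sqrt{-1 + J}$)
$\left(W{\left(\frac{1}{107} \right)} + 9804\right) \left(10607 - 4986\right) = \left(\sqrt{-1 + \frac{1}{107}} + 9804\right) \left(10607 - 4986\right) = \left(\sqrt{-1 + \frac{1}{107}} + 9804\right) 5621 = \left(\sqrt{- \frac{106}{107}} + 9804\right) 5621 = \left(\frac{i \sqrt{11342}}{107} + 9804\right) 5621 = \left(9804 + \frac{i \sqrt{11342}}{107}\right) 5621 = 55108284 + \frac{5621 i \sqrt{11342}}{107}$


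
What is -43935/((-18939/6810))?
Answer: 99732450/6313 ≈ 15798.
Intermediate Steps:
-43935/((-18939/6810)) = -43935/((-18939*1/6810)) = -43935/(-6313/2270) = -43935*(-2270/6313) = 99732450/6313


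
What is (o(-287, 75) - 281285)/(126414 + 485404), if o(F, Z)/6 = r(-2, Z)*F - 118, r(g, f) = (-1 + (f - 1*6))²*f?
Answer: -597471593/611818 ≈ -976.55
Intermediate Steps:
r(g, f) = f*(-7 + f)² (r(g, f) = (-1 + (f - 6))²*f = (-1 + (-6 + f))²*f = (-7 + f)²*f = f*(-7 + f)²)
o(F, Z) = -708 + 6*F*Z*(-7 + Z)² (o(F, Z) = 6*((Z*(-7 + Z)²)*F - 118) = 6*(F*Z*(-7 + Z)² - 118) = 6*(-118 + F*Z*(-7 + Z)²) = -708 + 6*F*Z*(-7 + Z)²)
(o(-287, 75) - 281285)/(126414 + 485404) = ((-708 + 6*(-287)*75*(-7 + 75)²) - 281285)/(126414 + 485404) = ((-708 + 6*(-287)*75*68²) - 281285)/611818 = ((-708 + 6*(-287)*75*4624) - 281285)*(1/611818) = ((-708 - 597189600) - 281285)*(1/611818) = (-597190308 - 281285)*(1/611818) = -597471593*1/611818 = -597471593/611818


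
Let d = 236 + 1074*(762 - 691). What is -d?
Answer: -76490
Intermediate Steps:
d = 76490 (d = 236 + 1074*71 = 236 + 76254 = 76490)
-d = -1*76490 = -76490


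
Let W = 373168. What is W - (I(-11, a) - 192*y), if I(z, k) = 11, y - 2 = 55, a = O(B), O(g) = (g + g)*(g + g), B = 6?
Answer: 384101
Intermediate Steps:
O(g) = 4*g**2 (O(g) = (2*g)*(2*g) = 4*g**2)
a = 144 (a = 4*6**2 = 4*36 = 144)
y = 57 (y = 2 + 55 = 57)
W - (I(-11, a) - 192*y) = 373168 - (11 - 192*57) = 373168 - (11 - 10944) = 373168 - 1*(-10933) = 373168 + 10933 = 384101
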